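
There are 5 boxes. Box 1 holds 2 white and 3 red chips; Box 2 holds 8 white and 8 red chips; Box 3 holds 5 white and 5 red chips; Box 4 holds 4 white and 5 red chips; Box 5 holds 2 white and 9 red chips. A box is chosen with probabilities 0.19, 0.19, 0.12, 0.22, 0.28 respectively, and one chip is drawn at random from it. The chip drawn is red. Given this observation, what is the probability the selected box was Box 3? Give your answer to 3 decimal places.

Tabulate prior·likelihood by source: [1] prior 0.19, lik 0.6, product 0.1140; [2] prior 0.19, lik 0.5, product 0.09500; [3] prior 0.12, lik 0.5, product 0.06000; [4] prior 0.22, lik 0.5556, product 0.1222; [5] prior 0.28, lik 0.8182, product 0.2291.
Normalizing constant = 0.62031; the posterior for Box 3 is its product over the sum, 0.06000/0.62031 = 0.097.

Posterior probability ≈ 0.097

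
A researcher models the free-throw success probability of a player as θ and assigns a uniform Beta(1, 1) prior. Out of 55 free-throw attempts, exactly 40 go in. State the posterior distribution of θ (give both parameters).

Observing 40 successes and 15 failures updates Beta(1, 1) by adding the success and failure counts to the two shape parameters: α = 1+40 = 41, β = 1+15 = 16.

Posterior: Beta(41, 16)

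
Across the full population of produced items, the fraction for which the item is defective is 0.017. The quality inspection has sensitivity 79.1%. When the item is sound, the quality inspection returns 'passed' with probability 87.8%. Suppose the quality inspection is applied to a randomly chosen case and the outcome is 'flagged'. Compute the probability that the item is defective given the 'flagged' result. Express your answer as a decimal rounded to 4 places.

P(H | E) ≈ 0.1008

Let H be the event that the item is defective. P(H) = 0.017, so P(¬H) = 0.983. With E the 'flagged' result, P(E|H) = 0.791 and P(E|¬H) = 0.122.
P(E) = 0.791·0.017 + 0.122·0.983 = 0.013447 + 0.11993 = 0.13337.
By Bayes' theorem, P(H|E) = 0.013447 / 0.13337 = 0.1008.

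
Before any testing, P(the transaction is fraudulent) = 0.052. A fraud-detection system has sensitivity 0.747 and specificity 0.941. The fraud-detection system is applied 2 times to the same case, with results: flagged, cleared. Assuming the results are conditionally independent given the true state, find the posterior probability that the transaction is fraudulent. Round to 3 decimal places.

Posterior P(H) ≈ 0.157

Let H be the event that the transaction is fraudulent; start with P(H) = 0.052. P('flagged'|H) = 0.747, P('flagged'|¬H) = 0.059.
Update on result 1 ('flagged'): P(H) ← 0.747·0.0520 / (0.747·0.0520 + 0.059·0.9480) = 0.038844/0.094776 = 0.4099.
Update on result 2 ('cleared'): P(H) ← 0.253·0.4099 / (0.253·0.4099 + 0.941·0.5901) = 0.10369/0.65902 = 0.1573.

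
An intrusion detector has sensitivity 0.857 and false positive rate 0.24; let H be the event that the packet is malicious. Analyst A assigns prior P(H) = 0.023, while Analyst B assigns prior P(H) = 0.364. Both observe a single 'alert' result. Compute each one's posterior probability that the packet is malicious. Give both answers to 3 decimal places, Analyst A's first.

Analyst A: 0.078; Analyst B: 0.671

The likelihood ratio for an 'alert' result is 0.857/0.24 = 3.5708.
Analyst A: prior odds 0.023/0.977 = 0.023541; posterior odds 0.084063; posterior probability 0.078.
Analyst B: prior odds 0.364/0.636 = 0.57233; posterior odds 2.0437; posterior probability 0.671.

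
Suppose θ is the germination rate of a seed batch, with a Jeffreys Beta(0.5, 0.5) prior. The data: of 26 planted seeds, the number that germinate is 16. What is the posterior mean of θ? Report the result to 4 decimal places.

Posterior mean ≈ 0.6111

The binomial likelihood is conjugate to the Beta prior: with 16 successes and 10 failures, the posterior is Beta(0.5+16, 0.5+10) = Beta(16.5, 10.5).
E[θ | data] = 16.5/(16.5+10.5) = 0.6111.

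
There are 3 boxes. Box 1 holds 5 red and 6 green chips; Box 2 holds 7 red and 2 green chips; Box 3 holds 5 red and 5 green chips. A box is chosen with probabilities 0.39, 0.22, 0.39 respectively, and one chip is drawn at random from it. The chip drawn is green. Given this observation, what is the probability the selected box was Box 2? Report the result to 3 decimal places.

Posterior probability ≈ 0.107

Tabulate prior·likelihood by source: [1] prior 0.39, lik 0.5455, product 0.2127; [2] prior 0.22, lik 0.2222, product 0.04889; [3] prior 0.39, lik 0.5, product 0.1950.
Normalizing constant = 0.45662; the posterior for Box 2 is its product over the sum, 0.04889/0.45662 = 0.107.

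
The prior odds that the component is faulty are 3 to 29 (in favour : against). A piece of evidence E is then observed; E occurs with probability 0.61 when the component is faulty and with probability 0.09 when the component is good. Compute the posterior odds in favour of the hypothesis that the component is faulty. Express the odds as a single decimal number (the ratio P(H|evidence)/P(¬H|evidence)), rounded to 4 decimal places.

Posterior odds ≈ 0.7011

Prior odds = 3/29 = 0.10345. In log-odds, ln(0.10345) = -2.2687.
Add log likelihood ratio: ln(6.7778) = 1.9136.
Posterior log-odds = -0.35503, so posterior odds = exp(-0.35503) = 0.70115.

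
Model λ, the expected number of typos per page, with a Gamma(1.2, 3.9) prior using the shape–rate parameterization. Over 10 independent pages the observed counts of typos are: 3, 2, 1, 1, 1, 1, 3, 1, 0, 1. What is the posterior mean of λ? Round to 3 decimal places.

Total count ∑xᵢ = 14 over n = 10 pages.
Gamma is conjugate to the Poisson likelihood: posterior is Gamma(shape = 1.2+14 = 15.2, rate = 3.9+10 = 13.9).
E[λ | data] = 15.2/13.9 = 1.094.

Posterior mean ≈ 1.094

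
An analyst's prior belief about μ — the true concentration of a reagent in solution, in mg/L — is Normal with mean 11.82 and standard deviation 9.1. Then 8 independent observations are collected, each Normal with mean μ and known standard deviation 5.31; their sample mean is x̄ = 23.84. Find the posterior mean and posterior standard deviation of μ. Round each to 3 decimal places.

With known σ, the Normal prior is conjugate. Weight on the data is w = (n/σ²)/(n/σ² + 1/τ₀²) = 0.283727/(0.283727+0.0120758) = 0.95918.
Posterior mean = w·x̄ + (1−w)·μ₀ = 0.95918·23.84 + 0.040824·11.82 = 23.349. Posterior variance = 1/(0.283727+0.0120758) = 3.38063, so SD = 1.839.

Posterior mean ≈ 23.349; posterior SD ≈ 1.839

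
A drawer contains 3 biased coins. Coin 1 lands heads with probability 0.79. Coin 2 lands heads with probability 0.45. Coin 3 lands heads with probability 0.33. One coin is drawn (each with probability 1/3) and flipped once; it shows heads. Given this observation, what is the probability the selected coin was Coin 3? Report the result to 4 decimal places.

Posterior probability ≈ 0.2102

P(heads|C1) = 0.79; P(heads|C2) = 0.45; P(heads|C3) = 0.33.
Prior × likelihood for each source: 0.333333·0.79=0.2633, 0.333333·0.45=0.1500, 0.333333·0.33=0.1100. Summing gives P(heads) = 0.52333.
P(Coin 3 | heads) = 0.1100 / 0.52333 = 0.2102.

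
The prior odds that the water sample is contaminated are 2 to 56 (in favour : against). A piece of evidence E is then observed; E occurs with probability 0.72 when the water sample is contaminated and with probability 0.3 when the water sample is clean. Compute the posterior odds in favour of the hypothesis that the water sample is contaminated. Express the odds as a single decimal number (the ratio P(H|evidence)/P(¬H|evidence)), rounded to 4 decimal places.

Posterior odds ≈ 0.0857

Prior odds = 2/56 = 0.035714.
Likelihood ratio for E = 0.72/0.3 = 2.4000.
Posterior odds = prior odds × LR = 0.085714.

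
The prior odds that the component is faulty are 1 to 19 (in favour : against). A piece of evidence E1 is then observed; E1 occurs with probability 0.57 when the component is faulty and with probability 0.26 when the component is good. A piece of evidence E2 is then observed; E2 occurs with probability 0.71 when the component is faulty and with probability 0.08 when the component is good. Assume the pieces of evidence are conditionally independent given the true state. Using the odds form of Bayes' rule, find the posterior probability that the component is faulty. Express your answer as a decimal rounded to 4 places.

Prior odds = 1/19 = 0.052632.
Likelihood ratio for E1 = 0.57/0.26 = 2.1923.
Likelihood ratio for E2 = 0.71/0.08 = 8.8750.
Posterior odds = prior odds × LR₁ × LR₂ = 1.0240.
Posterior probability = odds/(1+odds) = 1.0240/2.0240 = 0.5059.

Posterior probability ≈ 0.5059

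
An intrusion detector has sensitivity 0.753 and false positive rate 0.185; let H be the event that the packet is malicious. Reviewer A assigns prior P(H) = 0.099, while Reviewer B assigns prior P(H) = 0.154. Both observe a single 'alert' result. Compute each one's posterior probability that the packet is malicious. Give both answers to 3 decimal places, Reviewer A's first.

The likelihood ratio for an 'alert' result is 0.753/0.185 = 4.0703.
Reviewer A: prior odds 0.099/0.901 = 0.10988; posterior odds 0.44723; posterior probability 0.309.
Reviewer B: prior odds 0.154/0.846 = 0.18203; posterior odds 0.74092; posterior probability 0.426.

Reviewer A: 0.309; Reviewer B: 0.426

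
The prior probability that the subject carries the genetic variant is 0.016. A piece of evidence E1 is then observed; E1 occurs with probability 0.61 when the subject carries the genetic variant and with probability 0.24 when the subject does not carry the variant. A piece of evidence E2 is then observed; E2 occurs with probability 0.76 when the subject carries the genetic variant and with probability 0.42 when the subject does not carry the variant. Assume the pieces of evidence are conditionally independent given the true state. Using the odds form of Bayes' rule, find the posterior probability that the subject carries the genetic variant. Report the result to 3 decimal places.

Prior odds = 0.016/(1−0.016) = 0.016260.
Likelihood ratio for E1 = 0.61/0.24 = 2.5417.
Likelihood ratio for E2 = 0.76/0.42 = 1.8095.
Posterior odds = prior odds × LR₁ × LR₂ = 0.074784.
Posterior probability = odds/(1+odds) = 0.074784/1.0748 = 0.070.

Posterior probability ≈ 0.070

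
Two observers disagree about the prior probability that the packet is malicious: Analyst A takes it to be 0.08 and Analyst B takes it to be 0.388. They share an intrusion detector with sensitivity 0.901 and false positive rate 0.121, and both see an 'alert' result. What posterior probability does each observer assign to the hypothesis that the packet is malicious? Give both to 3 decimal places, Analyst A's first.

P('+'|H) = 0.901, P('+'|¬H) = 0.121.
Analyst A: numerator 0.901·0.08 = 0.072080; evidence = 0.072080+0.121·0.92 = 0.18340; posterior = 0.393.
Analyst B: numerator 0.901·0.388 = 0.34959; evidence = 0.34959+0.121·0.612 = 0.42364; posterior = 0.825.

Analyst A: 0.393; Analyst B: 0.825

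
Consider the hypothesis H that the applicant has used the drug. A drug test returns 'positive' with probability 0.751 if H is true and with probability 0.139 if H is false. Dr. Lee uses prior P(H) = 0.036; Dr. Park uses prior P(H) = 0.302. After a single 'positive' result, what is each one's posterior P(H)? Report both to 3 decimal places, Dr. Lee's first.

Dr. Lee: 0.168; Dr. Park: 0.700

The likelihood ratio for a 'positive' result is 0.751/0.139 = 5.4029.
Dr. Lee: prior odds 0.036/0.964 = 0.037344; posterior odds 0.20177; posterior probability 0.168.
Dr. Park: prior odds 0.302/0.698 = 0.43266; posterior odds 2.3376; posterior probability 0.700.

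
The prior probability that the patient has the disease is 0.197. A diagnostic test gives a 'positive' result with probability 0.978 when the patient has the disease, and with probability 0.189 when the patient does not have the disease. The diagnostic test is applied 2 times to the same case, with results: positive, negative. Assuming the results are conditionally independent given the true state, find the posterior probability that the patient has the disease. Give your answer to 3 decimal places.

Let H be the event that the patient has the disease; start with P(H) = 0.197. P('positive'|H) = 0.978, P('positive'|¬H) = 0.189.
Update on result 1 ('positive'): P(H) ← 0.978·0.1970 / (0.978·0.1970 + 0.189·0.8030) = 0.19267/0.34443 = 0.5594.
Update on result 2 ('negative'): P(H) ← 0.022·0.5594 / (0.022·0.5594 + 0.811·0.4406) = 0.012306/0.36966 = 0.0333.

Posterior P(H) ≈ 0.033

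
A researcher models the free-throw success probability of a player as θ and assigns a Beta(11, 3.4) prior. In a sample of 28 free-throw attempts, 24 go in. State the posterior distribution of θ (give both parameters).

Observing 24 successes and 4 failures updates Beta(11, 3.4) by adding the success and failure counts to the two shape parameters: α = 11+24 = 35, β = 3.4+4 = 7.4.

Posterior: Beta(35, 7.4)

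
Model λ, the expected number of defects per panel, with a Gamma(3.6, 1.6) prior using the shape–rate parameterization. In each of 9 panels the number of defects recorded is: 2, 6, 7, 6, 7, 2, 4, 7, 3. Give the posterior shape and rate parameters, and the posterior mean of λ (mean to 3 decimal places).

The Poisson likelihood adds the total count to the shape and the number of exposure periods to the rate. Here ∑xᵢ = 44 and n = 9, so shape 3.6→47.6 and rate 1.6→10.6.
Posterior mean = shape/rate = 47.6/10.6 = 4.491.

Posterior: Gamma(shape=47.6, rate=10.6); mean ≈ 4.491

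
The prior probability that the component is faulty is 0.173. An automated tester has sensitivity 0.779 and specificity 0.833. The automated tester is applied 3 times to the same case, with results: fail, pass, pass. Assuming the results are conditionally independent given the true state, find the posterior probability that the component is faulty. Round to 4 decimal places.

With H the event that the component is faulty, the joint likelihood of the observed sequence is P(data|H) = 0.779·0.221·0.221 = 0.038047 and P(data|¬H) = 0.167·0.833·0.833 = 0.11588.
Bayes: P(H|data) = 0.173·0.038047 / (0.173·0.038047 + 0.827·0.11588) = 0.0065822/0.10241 = 0.0643.

Posterior P(H) ≈ 0.0643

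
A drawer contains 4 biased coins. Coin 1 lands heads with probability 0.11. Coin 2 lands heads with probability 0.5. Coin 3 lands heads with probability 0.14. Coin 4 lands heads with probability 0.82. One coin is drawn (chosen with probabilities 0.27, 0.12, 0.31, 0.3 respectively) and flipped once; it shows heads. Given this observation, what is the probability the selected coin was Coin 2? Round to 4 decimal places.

Posterior probability ≈ 0.1583

Tabulate prior·likelihood by source: [1] prior 0.27, lik 0.11, product 0.02970; [2] prior 0.12, lik 0.5, product 0.06000; [3] prior 0.31, lik 0.14, product 0.04340; [4] prior 0.3, lik 0.82, product 0.2460.
Normalizing constant = 0.37910; the posterior for Coin 2 is its product over the sum, 0.06000/0.37910 = 0.1583.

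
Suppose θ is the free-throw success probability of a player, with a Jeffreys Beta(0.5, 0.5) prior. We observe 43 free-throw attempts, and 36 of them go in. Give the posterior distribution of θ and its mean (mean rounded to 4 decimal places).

Posterior: Beta(36.5, 7.5); mean ≈ 0.8295

Observing 36 successes and 7 failures updates Beta(0.5, 0.5) by adding the success and failure counts to the two shape parameters: α = 0.5+36 = 36.5, β = 0.5+7 = 7.5.
E[θ | data] = 36.5/(36.5+7.5) = 0.8295.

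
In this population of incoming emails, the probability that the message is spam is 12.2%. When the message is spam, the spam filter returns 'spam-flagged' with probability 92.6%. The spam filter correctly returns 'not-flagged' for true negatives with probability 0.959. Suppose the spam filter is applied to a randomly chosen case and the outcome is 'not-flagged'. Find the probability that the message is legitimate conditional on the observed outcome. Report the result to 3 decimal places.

Let H be the event that the message is spam. P(H) = 0.122, so P(¬H) = 0.878. With E the 'not-flagged' result, P(E|H) = 0.074 and P(E|¬H) = 0.959.
P(E) = 0.074·0.122 + 0.959·0.878 = 0.0090280 + 0.84200 = 0.85103.
By Bayes' theorem, P(H|E) = 0.0090280 / 0.85103 = 0.011. Hence P(¬H|E) = 1 − 0.011 = 0.989.

P(¬H | E) ≈ 0.989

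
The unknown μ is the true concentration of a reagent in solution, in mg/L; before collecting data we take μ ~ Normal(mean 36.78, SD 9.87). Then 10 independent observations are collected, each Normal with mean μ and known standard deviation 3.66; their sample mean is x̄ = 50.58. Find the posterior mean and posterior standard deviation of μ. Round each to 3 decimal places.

Prior precision 1/τ₀² = 1/9.87² = 0.0102652; data precision n/σ² = 10/3.66² = 0.746514.
Posterior precision = 0.0102652 + 0.746514 = 0.756779, giving posterior SD = 1/√0.756779 = 1.150.
Posterior mean = (0.0102652·36.78 + 0.746514·50.58) / 0.756779 = 50.393.

Posterior mean ≈ 50.393; posterior SD ≈ 1.150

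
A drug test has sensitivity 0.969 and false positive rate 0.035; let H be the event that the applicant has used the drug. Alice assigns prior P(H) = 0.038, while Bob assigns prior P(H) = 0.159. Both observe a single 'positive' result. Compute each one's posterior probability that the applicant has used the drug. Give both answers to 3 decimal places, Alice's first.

The likelihood ratio for a 'positive' result is 0.969/0.035 = 27.686.
Alice: prior odds 0.038/0.962 = 0.039501; posterior odds 1.0936; posterior probability 0.522.
Bob: prior odds 0.159/0.841 = 0.18906; posterior odds 5.2343; posterior probability 0.840.

Alice: 0.522; Bob: 0.840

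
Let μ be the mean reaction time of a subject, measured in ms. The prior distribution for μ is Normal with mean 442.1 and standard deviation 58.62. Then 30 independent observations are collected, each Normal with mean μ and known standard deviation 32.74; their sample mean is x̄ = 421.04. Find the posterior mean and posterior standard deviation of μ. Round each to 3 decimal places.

Prior precision 1/τ₀² = 1/58.62² = 0.00029101; data precision n/σ² = 30/32.74² = 0.0279875.
Posterior precision = 0.00029101 + 0.0279875 = 0.0282785, giving posterior SD = 1/√0.0282785 = 5.947.
Posterior mean = (0.00029101·442.1 + 0.0279875·421.04) / 0.0282785 = 421.257.

Posterior mean ≈ 421.257; posterior SD ≈ 5.947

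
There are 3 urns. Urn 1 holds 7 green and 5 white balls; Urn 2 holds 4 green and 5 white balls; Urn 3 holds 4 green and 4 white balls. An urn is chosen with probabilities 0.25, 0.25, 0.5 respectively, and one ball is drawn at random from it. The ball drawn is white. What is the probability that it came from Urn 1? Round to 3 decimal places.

Posterior probability ≈ 0.211

Tabulate prior·likelihood by source: [1] prior 0.25, lik 0.4167, product 0.1042; [2] prior 0.25, lik 0.5556, product 0.1389; [3] prior 0.5, lik 0.5, product 0.2500.
Normalizing constant = 0.49306; the posterior for Urn 1 is its product over the sum, 0.1042/0.49306 = 0.211.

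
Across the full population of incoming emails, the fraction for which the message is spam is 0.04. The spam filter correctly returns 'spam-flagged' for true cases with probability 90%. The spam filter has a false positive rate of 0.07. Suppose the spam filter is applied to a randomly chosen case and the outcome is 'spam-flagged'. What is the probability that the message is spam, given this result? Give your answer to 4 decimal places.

Let H be the event that the message is spam. P(H) = 0.04, so P(¬H) = 0.96. With E the 'spam-flagged' result, P(E|H) = 0.9 and P(E|¬H) = 0.07.
P(E) = 0.9·0.04 + 0.07·0.96 = 0.036000 + 0.067200 = 0.10320.
By Bayes' theorem, P(H|E) = 0.036000 / 0.10320 = 0.3488.

P(H | E) ≈ 0.3488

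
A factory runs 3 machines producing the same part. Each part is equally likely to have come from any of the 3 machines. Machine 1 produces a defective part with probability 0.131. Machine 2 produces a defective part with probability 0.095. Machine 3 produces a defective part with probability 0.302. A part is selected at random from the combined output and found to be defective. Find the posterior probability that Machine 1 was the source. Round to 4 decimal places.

Posterior probability ≈ 0.2481

Tabulate prior·likelihood by source: [1] prior 0.333333, lik 0.131, product 0.04367; [2] prior 0.333333, lik 0.095, product 0.03167; [3] prior 0.333333, lik 0.302, product 0.1007.
Normalizing constant = 0.17600; the posterior for Machine 1 is its product over the sum, 0.04367/0.17600 = 0.2481.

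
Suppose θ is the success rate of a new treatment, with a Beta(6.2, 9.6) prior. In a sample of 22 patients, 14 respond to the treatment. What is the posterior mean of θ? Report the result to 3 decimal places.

The binomial likelihood is conjugate to the Beta prior: with 14 successes and 8 failures, the posterior is Beta(6.2+14, 9.6+8) = Beta(20.2, 17.6).
Posterior mean = α/(α+β) = 20.2/37.8 = 0.534.

Posterior mean ≈ 0.534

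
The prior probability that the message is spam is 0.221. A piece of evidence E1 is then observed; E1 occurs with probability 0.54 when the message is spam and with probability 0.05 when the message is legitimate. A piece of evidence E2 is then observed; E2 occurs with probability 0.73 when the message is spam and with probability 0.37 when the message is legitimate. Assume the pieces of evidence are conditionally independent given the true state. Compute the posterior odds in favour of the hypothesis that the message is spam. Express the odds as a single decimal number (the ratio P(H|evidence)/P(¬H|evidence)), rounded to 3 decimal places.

Prior odds = 0.221/(1−0.221) = 0.28370.
Likelihood ratio for E1 = 0.54/0.05 = 10.800.
Likelihood ratio for E2 = 0.73/0.37 = 1.9730.
Posterior odds = prior odds × LR₁ × LR₂ = 6.0450.

Posterior odds ≈ 6.045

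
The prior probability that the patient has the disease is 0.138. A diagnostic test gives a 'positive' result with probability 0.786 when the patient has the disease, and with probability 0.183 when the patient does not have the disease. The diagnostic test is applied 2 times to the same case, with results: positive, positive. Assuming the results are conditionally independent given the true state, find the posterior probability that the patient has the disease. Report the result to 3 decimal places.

Let H be the event that the patient has the disease; start with P(H) = 0.138. P('positive'|H) = 0.786, P('positive'|¬H) = 0.183.
Update on result 1 ('positive'): P(H) ← 0.786·0.1380 / (0.786·0.1380 + 0.183·0.8620) = 0.10847/0.26621 = 0.4074.
Update on result 2 ('positive'): P(H) ← 0.786·0.4074 / (0.786·0.4074 + 0.183·0.5926) = 0.32025/0.42869 = 0.7470.

Posterior P(H) ≈ 0.747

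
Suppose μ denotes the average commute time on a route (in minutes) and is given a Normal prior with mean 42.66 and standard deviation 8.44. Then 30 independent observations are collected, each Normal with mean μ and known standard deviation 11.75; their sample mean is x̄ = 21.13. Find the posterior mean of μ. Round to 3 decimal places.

Prior precision 1/τ₀² = 1/8.44² = 0.0140383; data precision n/σ² = 30/11.75² = 0.217293.
Posterior precision = 0.0140383 + 0.217293 = 0.231331.
Posterior mean = (0.0140383·42.66 + 0.217293·21.13) / 0.231331 = 22.437.

Posterior mean ≈ 22.437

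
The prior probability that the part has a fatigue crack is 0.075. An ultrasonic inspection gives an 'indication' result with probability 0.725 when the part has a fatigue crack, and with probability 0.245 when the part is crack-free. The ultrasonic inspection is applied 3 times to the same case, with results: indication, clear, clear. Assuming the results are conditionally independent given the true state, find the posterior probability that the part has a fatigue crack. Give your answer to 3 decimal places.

With H the event that the part has a fatigue crack, the joint likelihood of the observed sequence is P(data|H) = 0.725·0.275·0.275 = 0.054828 and P(data|¬H) = 0.245·0.755·0.755 = 0.13966.
Bayes: P(H|data) = 0.075·0.054828 / (0.075·0.054828 + 0.925·0.13966) = 0.0041121/0.13329 = 0.0308.

Posterior P(H) ≈ 0.031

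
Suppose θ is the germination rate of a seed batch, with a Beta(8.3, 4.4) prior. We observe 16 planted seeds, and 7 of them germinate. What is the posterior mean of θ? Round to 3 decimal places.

Posterior mean ≈ 0.533

Observing 7 successes and 9 failures updates Beta(8.3, 4.4) by adding the success and failure counts to the two shape parameters: α = 8.3+7 = 15.3, β = 4.4+9 = 13.4.
E[θ | data] = 15.3/(15.3+13.4) = 0.533.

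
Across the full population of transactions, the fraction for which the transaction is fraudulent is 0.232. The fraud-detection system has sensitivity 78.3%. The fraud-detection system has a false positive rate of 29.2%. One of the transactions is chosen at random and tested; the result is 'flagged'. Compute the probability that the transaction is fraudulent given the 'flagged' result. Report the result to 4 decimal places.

Write H for 'the transaction is fraudulent'. Prior odds H:¬H = 0.232/0.768 = 0.30208. For the 'flagged' outcome, the likelihood ratio is 0.783/0.292 = 2.6815.
Posterior odds = 0.30208 × 2.6815 = 0.81004, so P(H|E) = 0.81004/(1+0.81004) = 0.4475.

P(H | E) ≈ 0.4475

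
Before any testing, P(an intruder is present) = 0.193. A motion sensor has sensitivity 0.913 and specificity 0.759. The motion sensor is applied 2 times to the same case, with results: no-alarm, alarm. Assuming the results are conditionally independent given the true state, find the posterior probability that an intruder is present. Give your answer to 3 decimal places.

Posterior P(H) ≈ 0.094

With H the event that an intruder is present, the joint likelihood of the observed sequence is P(data|H) = 0.087·0.913 = 0.079431 and P(data|¬H) = 0.759·0.241 = 0.18292.
Bayes: P(H|data) = 0.193·0.079431 / (0.193·0.079431 + 0.807·0.18292) = 0.015330/0.16295 = 0.0941.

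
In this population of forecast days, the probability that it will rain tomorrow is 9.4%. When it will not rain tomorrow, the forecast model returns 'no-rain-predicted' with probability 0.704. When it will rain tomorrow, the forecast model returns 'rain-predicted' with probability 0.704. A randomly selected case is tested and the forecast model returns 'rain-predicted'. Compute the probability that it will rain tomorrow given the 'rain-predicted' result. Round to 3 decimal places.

P(H | E) ≈ 0.198

Let H be the event that it will rain tomorrow. P(H) = 0.094, so P(¬H) = 0.906. With E the 'rain-predicted' result, P(E|H) = 0.704 and P(E|¬H) = 0.296.
P(E) = 0.704·0.094 + 0.296·0.906 = 0.066176 + 0.26818 = 0.33435.
By Bayes' theorem, P(H|E) = 0.066176 / 0.33435 = 0.198.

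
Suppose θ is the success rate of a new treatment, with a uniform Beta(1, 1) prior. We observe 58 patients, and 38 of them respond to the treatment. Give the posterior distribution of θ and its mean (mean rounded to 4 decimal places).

Posterior: Beta(39, 21); mean ≈ 0.6500

Observing 38 successes and 20 failures updates Beta(1, 1) by adding the success and failure counts to the two shape parameters: α = 1+38 = 39, β = 1+20 = 21.
Posterior mean = α/(α+β) = 39/60 = 0.6500.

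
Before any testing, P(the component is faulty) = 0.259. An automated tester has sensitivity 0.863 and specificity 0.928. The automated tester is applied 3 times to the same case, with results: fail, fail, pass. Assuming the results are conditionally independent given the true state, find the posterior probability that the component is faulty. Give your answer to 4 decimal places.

Let H be the event that the component is faulty; start with P(H) = 0.259. P('fail'|H) = 0.863, P('fail'|¬H) = 0.072.
Update on result 1 ('fail'): P(H) ← 0.863·0.2590 / (0.863·0.2590 + 0.072·0.7410) = 0.22352/0.27687 = 0.8073.
Update on result 2 ('fail'): P(H) ← 0.863·0.8073 / (0.863·0.8073 + 0.072·0.1927) = 0.69670/0.71058 = 0.9805.
Update on result 3 ('pass'): P(H) ← 0.137·0.9805 / (0.137·0.9805 + 0.928·0.0195) = 0.13433/0.15244 = 0.8811.

Posterior P(H) ≈ 0.8811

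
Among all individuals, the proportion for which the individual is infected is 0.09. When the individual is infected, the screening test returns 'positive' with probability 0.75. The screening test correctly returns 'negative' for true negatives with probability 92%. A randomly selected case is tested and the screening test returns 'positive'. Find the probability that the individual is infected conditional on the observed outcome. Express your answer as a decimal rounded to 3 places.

P(H | E) ≈ 0.481

Let H be the event that the individual is infected. P(H) = 0.09, so P(¬H) = 0.91. With E the 'positive' result, P(E|H) = 0.75 and P(E|¬H) = 0.08.
P(E) = 0.75·0.09 + 0.08·0.91 = 0.067500 + 0.072800 = 0.14030.
By Bayes' theorem, P(H|E) = 0.067500 / 0.14030 = 0.481.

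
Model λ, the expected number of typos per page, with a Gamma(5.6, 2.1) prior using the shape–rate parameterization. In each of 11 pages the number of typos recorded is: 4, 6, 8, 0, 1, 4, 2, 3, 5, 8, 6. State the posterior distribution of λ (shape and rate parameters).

The Poisson likelihood adds the total count to the shape and the number of exposure periods to the rate. Here ∑xᵢ = 47 and n = 11, so shape 5.6→52.6 and rate 2.1→13.1.

Posterior: Gamma(shape=52.6, rate=13.1)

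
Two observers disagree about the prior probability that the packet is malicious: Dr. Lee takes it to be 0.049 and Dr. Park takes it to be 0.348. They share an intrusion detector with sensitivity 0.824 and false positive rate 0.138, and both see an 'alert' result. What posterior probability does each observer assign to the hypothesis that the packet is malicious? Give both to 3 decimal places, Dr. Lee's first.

P('+'|H) = 0.824, P('+'|¬H) = 0.138.
Dr. Lee: numerator 0.824·0.049 = 0.040376; evidence = 0.040376+0.138·0.951 = 0.17161; posterior = 0.235.
Dr. Park: numerator 0.824·0.348 = 0.28675; evidence = 0.28675+0.138·0.652 = 0.37673; posterior = 0.761.

Dr. Lee: 0.235; Dr. Park: 0.761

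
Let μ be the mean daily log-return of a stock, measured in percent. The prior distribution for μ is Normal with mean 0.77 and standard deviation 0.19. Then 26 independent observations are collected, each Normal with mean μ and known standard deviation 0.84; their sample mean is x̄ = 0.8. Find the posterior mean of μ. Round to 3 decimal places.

Prior precision 1/τ₀² = 1/0.19² = 27.7008; data precision n/σ² = 26/0.84² = 36.8481.
Posterior precision = 27.7008 + 36.8481 = 64.5489.
Posterior mean = (27.7008·0.77 + 36.8481·0.8) / 64.5489 = 0.787.

Posterior mean ≈ 0.787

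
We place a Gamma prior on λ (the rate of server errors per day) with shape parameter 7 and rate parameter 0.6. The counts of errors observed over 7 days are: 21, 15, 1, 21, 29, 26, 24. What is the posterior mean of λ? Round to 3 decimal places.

Total count ∑xᵢ = 137 over n = 7 days.
Gamma is conjugate to the Poisson likelihood: posterior is Gamma(shape = 7+137 = 144, rate = 0.6+7 = 7.6).
Posterior mean = shape/rate = 144/7.6 = 18.947.

Posterior mean ≈ 18.947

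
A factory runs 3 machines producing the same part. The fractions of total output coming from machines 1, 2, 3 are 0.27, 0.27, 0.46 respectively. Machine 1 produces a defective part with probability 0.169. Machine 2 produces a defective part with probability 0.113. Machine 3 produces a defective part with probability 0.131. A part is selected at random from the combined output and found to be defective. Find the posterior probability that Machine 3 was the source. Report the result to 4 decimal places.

Posterior probability ≈ 0.4418

P(defective|M1) = 0.169; P(defective|M2) = 0.113; P(defective|M3) = 0.131.
Prior × likelihood for each source: 0.27·0.169=0.04563, 0.27·0.113=0.03051, 0.46·0.131=0.06026. Summing gives P(defective) = 0.13640.
P(Machine 3 | defective) = 0.06026 / 0.13640 = 0.4418.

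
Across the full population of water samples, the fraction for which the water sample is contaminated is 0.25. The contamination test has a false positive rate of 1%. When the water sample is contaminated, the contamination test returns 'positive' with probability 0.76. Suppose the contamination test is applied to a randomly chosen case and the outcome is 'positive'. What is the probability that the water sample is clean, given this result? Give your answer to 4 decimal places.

Let H be the event that the water sample is contaminated. P(H) = 0.25, so P(¬H) = 0.75. With E the 'positive' result, P(E|H) = 0.76 and P(E|¬H) = 0.01.
P(E) = 0.76·0.25 + 0.01·0.75 = 0.19000 + 0.0075000 = 0.19750.
By Bayes' theorem, P(H|E) = 0.19000 / 0.19750 = 0.9620. Hence P(¬H|E) = 1 − 0.9620 = 0.0380.

P(¬H | E) ≈ 0.0380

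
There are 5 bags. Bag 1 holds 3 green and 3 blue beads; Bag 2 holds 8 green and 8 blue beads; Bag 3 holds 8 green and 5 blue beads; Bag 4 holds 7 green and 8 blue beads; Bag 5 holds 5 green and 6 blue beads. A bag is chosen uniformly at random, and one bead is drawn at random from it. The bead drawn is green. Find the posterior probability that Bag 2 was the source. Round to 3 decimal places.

Posterior probability ≈ 0.197

P(green|Bag 1) = 0.5; P(green|Bag 2) = 0.5; P(green|Bag 3) = 0.6154; P(green|Bag 4) = 0.4667; P(green|Bag 5) = 0.4545.
Prior × likelihood for each source: 0.2·0.5=0.1000, 0.2·0.5=0.1000, 0.2·0.6154=0.1231, 0.2·0.4667=0.09333, 0.2·0.4545=0.09091. Summing gives P(green) = 0.50732.
P(Bag 2 | green) = 0.1000 / 0.50732 = 0.197.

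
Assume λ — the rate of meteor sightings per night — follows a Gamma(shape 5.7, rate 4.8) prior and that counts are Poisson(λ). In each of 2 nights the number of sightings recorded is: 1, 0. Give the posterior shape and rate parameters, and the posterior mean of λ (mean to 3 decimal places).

Posterior: Gamma(shape=6.7, rate=6.8); mean ≈ 0.985

The Poisson likelihood adds the total count to the shape and the number of exposure periods to the rate. Here ∑xᵢ = 1 and n = 2, so shape 5.7→6.7 and rate 4.8→6.8.
E[λ | data] = 6.7/6.8 = 0.985.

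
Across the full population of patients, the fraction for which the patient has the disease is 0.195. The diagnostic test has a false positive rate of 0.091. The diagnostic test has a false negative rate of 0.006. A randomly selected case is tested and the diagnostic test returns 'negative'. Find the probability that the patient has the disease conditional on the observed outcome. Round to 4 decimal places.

P(H | E) ≈ 0.0016

Write H for 'the patient has the disease'. Prior odds H:¬H = 0.195/0.805 = 0.24224. For the 'negative' outcome, the likelihood ratio is 0.006/0.909 = 0.0066007.
Posterior odds = 0.24224 × 0.0066007 = 0.0015989, so P(H|E) = 0.0015989/(1+0.0015989) = 0.0016.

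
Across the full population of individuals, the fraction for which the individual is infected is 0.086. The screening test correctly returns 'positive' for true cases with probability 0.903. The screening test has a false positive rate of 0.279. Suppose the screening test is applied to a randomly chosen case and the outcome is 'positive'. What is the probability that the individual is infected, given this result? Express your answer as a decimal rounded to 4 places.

P(H | E) ≈ 0.2334

Let H be the event that the individual is infected. P(H) = 0.086, so P(¬H) = 0.914. With E the 'positive' result, P(E|H) = 0.903 and P(E|¬H) = 0.279.
P(E) = 0.903·0.086 + 0.279·0.914 = 0.077658 + 0.25501 = 0.33266.
By Bayes' theorem, P(H|E) = 0.077658 / 0.33266 = 0.2334.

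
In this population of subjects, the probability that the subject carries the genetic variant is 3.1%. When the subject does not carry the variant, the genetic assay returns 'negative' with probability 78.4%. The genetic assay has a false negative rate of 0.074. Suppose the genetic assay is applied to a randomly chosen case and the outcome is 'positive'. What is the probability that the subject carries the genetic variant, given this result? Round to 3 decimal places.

Let H be the event that the subject carries the genetic variant. P(H) = 0.031, so P(¬H) = 0.969. With E the 'positive' result, P(E|H) = 0.926 and P(E|¬H) = 0.216.
P(E) = 0.926·0.031 + 0.216·0.969 = 0.028706 + 0.20930 = 0.23801.
By Bayes' theorem, P(H|E) = 0.028706 / 0.23801 = 0.121.

P(H | E) ≈ 0.121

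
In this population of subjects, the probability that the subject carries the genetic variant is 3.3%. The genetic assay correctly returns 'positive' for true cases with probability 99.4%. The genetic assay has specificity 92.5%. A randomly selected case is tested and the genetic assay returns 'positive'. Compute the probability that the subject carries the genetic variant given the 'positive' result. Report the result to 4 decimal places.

Let H be the event that the subject carries the genetic variant. P(H) = 0.033, so P(¬H) = 0.967. With E the 'positive' result, P(E|H) = 0.994 and P(E|¬H) = 0.075.
P(E) = 0.994·0.033 + 0.075·0.967 = 0.032802 + 0.072525 = 0.10533.
By Bayes' theorem, P(H|E) = 0.032802 / 0.10533 = 0.3114.

P(H | E) ≈ 0.3114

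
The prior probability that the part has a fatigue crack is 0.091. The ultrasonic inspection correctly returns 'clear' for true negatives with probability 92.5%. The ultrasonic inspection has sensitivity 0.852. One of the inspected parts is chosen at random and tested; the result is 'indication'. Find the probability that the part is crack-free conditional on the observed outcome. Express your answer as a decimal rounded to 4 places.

Write H for 'the part has a fatigue crack'. Prior odds H:¬H = 0.091/0.909 = 0.10011. For the 'indication' outcome, the likelihood ratio is 0.852/0.075 = 11.360.
Posterior odds = 0.10011 × 11.360 = 1.1372, so P(H|E) = 1.1372/(1+1.1372) = 0.5321. Then P(¬H|E) = 1 − 0.5321 = 0.4679.

P(¬H | E) ≈ 0.4679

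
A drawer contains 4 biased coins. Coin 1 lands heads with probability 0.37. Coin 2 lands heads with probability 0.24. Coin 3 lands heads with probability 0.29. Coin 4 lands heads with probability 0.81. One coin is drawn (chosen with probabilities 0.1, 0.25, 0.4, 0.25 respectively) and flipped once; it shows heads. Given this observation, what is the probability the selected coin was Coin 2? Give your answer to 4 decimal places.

Posterior probability ≈ 0.1444

P(heads|C1) = 0.37; P(heads|C2) = 0.24; P(heads|C3) = 0.29; P(heads|C4) = 0.81.
Prior × likelihood for each source: 0.1·0.37=0.03700, 0.25·0.24=0.06000, 0.4·0.29=0.1160, 0.25·0.81=0.2025. Summing gives P(heads) = 0.41550.
P(Coin 2 | heads) = 0.06000 / 0.41550 = 0.1444.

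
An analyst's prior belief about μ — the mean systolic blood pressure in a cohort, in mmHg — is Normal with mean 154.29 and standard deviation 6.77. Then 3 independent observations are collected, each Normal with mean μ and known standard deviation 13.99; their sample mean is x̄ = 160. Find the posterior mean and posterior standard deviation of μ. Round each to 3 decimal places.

With known σ, the Normal prior is conjugate. Weight on the data is w = (n/σ²)/(n/σ² + 1/τ₀²) = 0.0153280/(0.0153280+0.0218184) = 0.41264.
Posterior mean = w·x̄ + (1−w)·μ₀ = 0.41264·160 + 0.58736·154.29 = 156.646. Posterior variance = 1/(0.0153280+0.0218184) = 26.9205, so SD = 5.188.

Posterior mean ≈ 156.646; posterior SD ≈ 5.188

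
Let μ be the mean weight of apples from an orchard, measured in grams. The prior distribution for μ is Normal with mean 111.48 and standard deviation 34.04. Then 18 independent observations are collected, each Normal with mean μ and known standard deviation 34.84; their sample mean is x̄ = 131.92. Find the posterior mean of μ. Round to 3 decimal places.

Posterior mean ≈ 130.796

Prior precision 1/τ₀² = 1/34.04² = 0.00086302; data precision n/σ² = 18/34.84² = 0.0148291.
Posterior precision = 0.00086302 + 0.0148291 = 0.0156922.
Posterior mean = (0.00086302·111.48 + 0.0148291·131.92) / 0.0156922 = 130.796.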